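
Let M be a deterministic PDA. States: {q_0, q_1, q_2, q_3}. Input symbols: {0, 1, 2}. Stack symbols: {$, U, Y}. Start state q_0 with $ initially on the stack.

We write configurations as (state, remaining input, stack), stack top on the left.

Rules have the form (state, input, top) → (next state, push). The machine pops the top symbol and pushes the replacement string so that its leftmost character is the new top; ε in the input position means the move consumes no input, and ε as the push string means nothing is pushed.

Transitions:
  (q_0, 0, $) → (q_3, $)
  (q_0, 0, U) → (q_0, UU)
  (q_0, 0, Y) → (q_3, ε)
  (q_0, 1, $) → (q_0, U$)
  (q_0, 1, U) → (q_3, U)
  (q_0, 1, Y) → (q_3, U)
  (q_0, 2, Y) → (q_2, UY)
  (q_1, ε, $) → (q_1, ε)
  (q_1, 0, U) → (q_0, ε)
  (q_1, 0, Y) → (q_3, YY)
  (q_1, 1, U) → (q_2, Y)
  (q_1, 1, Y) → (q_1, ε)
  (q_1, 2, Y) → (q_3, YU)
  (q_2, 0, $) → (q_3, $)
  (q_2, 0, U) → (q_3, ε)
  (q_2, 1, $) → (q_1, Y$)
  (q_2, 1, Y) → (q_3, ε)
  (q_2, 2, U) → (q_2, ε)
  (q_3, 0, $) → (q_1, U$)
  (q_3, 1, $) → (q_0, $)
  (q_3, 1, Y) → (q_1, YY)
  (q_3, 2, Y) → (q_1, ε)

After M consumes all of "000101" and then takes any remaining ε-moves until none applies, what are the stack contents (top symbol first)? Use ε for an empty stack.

UU$

(q_0, 000101, $) ⊢ (q_3, 00101, $) ⊢ (q_1, 0101, U$) ⊢ (q_0, 101, $) ⊢ (q_0, 01, U$) ⊢ (q_0, 1, UU$) ⊢ (q_3, ε, UU$)
All input consumed in state q_3 with stack UU$.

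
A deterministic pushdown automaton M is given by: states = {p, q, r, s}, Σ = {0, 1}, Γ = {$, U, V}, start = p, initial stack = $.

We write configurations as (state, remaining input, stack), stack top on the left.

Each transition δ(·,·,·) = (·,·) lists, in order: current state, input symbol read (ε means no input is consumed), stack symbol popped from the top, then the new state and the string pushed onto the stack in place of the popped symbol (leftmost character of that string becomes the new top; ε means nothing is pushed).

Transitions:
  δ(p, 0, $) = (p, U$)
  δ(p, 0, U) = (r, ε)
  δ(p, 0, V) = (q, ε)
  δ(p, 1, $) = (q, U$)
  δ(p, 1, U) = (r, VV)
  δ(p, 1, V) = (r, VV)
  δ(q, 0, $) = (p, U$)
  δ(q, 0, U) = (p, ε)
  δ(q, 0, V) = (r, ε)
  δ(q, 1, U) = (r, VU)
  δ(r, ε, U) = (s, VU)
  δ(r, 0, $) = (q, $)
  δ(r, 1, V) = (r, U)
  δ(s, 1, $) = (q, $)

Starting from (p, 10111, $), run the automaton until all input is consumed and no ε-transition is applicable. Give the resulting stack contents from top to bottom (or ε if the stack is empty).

VUU$

(p, 10111, $)
  read 1, top $: go to q, push U$ → (q, 0111, U$)
  read 0, top U: go to p, push ε → (p, 111, $)
  read 1, top $: go to q, push U$ → (q, 11, U$)
  read 1, top U: go to r, push VU → (r, 1, VU$)
  read 1, top V: go to r, push U → (r, ε, UU$)
  ε-move, top U: go to s, push VU → (s, ε, VUU$)
All input consumed in state s with stack VUU$.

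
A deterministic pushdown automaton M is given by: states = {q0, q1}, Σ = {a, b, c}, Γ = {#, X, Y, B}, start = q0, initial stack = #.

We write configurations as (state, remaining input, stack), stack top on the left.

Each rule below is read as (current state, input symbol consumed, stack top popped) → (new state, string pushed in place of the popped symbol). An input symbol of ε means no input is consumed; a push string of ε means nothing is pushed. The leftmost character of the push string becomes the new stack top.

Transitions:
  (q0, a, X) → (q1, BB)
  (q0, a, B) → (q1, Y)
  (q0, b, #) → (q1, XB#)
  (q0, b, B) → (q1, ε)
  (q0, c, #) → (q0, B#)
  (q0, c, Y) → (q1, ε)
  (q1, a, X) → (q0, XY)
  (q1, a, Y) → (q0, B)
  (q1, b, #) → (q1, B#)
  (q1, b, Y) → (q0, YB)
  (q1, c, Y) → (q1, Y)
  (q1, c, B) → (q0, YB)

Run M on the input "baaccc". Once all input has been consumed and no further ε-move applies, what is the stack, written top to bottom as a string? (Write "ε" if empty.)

YBBYB#

(q0, baaccc, #)
  read b, top #: go to q1, push XB# → (q1, aaccc, XB#)
  read a, top X: go to q0, push XY → (q0, accc, XYB#)
  read a, top X: go to q1, push BB → (q1, ccc, BBYB#)
  read c, top B: go to q0, push YB → (q0, cc, YBBYB#)
  read c, top Y: go to q1, push ε → (q1, c, BBYB#)
  read c, top B: go to q0, push YB → (q0, ε, YBBYB#)
All input consumed in state q0 with stack YBBYB#.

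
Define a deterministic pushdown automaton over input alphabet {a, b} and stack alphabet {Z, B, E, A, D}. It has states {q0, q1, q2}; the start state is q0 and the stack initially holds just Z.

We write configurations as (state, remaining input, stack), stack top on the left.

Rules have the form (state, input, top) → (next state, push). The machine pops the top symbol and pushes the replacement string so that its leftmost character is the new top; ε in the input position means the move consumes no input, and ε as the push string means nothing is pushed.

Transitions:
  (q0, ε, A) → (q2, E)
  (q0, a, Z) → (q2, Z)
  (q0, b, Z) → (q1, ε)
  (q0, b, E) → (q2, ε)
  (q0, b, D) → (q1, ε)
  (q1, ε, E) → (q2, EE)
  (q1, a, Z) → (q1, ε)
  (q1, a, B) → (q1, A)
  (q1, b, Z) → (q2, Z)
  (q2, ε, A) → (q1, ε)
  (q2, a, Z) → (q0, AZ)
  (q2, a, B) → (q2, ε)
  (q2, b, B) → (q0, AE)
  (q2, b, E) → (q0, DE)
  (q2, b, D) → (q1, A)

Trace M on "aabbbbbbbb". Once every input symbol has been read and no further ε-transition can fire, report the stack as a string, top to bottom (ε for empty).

(q0, aabbbbbbbb, Z)
  read a, top Z: go to q2, push Z → (q2, abbbbbbbb, Z)
  read a, top Z: go to q0, push AZ → (q0, bbbbbbbb, AZ)
  ε-move, top A: go to q2, push E → (q2, bbbbbbbb, EZ)
  read b, top E: go to q0, push DE → (q0, bbbbbbb, DEZ)
  read b, top D: go to q1, push ε → (q1, bbbbbb, EZ)
  ε-move, top E: go to q2, push EE → (q2, bbbbbb, EEZ)
  read b, top E: go to q0, push DE → (q0, bbbbb, DEEZ)
  read b, top D: go to q1, push ε → (q1, bbbb, EEZ)
  ε-move, top E: go to q2, push EE → (q2, bbbb, EEEZ)
  read b, top E: go to q0, push DE → (q0, bbb, DEEEZ)
  read b, top D: go to q1, push ε → (q1, bb, EEEZ)
  ε-move, top E: go to q2, push EE → (q2, bb, EEEEZ)
  read b, top E: go to q0, push DE → (q0, b, DEEEEZ)
  read b, top D: go to q1, push ε → (q1, ε, EEEEZ)
  ε-move, top E: go to q2, push EE → (q2, ε, EEEEEZ)
All input consumed in state q2 with stack EEEEEZ.

EEEEEZ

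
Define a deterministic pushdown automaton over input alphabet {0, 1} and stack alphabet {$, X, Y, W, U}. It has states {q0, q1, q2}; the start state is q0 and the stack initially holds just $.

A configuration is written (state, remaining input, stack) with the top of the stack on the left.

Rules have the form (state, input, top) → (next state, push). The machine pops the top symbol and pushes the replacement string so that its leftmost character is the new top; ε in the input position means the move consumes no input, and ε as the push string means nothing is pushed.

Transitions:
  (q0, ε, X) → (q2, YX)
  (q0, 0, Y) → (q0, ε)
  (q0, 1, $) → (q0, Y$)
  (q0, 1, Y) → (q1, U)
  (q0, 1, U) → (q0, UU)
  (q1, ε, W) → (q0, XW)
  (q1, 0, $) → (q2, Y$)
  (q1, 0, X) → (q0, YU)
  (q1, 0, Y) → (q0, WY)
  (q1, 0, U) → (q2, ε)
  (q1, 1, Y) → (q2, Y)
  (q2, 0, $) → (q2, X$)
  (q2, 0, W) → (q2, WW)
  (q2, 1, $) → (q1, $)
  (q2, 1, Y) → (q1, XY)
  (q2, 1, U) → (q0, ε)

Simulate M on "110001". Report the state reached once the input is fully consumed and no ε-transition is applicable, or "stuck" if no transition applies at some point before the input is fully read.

stuck

(q0, 110001, $)
  read 1, top $: go to q0, push Y$ → (q0, 10001, Y$)
  read 1, top Y: go to q1, push U → (q1, 0001, U$)
  read 0, top U: go to q2, push ε → (q2, 001, $)
  read 0, top $: go to q2, push X$ → (q2, 01, X$)
No transition for (q2, 0, top X); M blocks with input 01 remaining.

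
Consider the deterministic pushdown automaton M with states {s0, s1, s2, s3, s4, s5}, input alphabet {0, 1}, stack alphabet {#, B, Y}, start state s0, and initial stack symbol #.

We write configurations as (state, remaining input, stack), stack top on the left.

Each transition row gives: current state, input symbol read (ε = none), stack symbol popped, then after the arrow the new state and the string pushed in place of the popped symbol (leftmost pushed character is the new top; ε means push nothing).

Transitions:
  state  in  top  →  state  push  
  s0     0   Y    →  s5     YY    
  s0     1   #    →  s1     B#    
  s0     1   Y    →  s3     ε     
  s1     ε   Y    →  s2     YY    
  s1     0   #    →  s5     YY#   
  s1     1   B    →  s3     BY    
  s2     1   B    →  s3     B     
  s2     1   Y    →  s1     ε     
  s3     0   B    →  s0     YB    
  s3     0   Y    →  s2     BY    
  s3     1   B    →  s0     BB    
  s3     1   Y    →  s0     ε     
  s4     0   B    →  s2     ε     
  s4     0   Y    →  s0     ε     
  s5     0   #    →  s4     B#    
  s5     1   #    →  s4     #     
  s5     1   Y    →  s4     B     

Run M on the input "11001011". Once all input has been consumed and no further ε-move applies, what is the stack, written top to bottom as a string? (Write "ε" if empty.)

BYY#

(s0, 11001011, #) ⊢ (s1, 1001011, B#) ⊢ (s3, 001011, BY#) ⊢ (s0, 01011, YBY#) ⊢ (s5, 1011, YYBY#) ⊢ (s4, 011, BYBY#) ⊢ (s2, 11, YBY#) ⊢ (s1, 1, BY#) ⊢ (s3, ε, BYY#)
All input consumed in state s3 with stack BYY#.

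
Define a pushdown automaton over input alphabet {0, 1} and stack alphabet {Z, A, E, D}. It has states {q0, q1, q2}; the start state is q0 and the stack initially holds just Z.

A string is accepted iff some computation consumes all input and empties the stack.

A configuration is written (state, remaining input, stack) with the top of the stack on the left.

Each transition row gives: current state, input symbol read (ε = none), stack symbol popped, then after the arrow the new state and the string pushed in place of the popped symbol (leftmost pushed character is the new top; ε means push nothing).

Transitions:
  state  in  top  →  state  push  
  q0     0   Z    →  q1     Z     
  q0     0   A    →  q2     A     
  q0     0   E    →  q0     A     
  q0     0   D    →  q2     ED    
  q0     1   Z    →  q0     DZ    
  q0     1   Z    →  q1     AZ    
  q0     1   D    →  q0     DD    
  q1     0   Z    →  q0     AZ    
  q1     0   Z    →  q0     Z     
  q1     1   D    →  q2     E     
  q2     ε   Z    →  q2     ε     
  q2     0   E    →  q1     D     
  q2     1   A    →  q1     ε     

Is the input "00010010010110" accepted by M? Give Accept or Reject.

Reject

No computation consumes all input and empties the stack.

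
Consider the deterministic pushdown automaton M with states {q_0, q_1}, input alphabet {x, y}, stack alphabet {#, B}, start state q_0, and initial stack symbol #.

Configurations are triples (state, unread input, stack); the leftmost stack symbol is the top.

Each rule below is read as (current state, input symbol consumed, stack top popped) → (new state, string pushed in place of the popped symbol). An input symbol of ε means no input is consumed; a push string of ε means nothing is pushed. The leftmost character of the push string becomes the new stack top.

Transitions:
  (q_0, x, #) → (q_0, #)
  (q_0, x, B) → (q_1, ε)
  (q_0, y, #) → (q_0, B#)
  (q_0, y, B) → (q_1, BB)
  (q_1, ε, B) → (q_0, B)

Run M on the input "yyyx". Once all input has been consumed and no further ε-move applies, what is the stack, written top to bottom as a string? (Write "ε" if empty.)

BB#

(q_0, yyyx, #)
  read y, top #: go to q_0, push B# → (q_0, yyx, B#)
  read y, top B: go to q_1, push BB → (q_1, yx, BB#)
  ε-move, top B: go to q_0, push B → (q_0, yx, BB#)
  read y, top B: go to q_1, push BB → (q_1, x, BBB#)
  ε-move, top B: go to q_0, push B → (q_0, x, BBB#)
  read x, top B: go to q_1, push ε → (q_1, ε, BB#)
  ε-move, top B: go to q_0, push B → (q_0, ε, BB#)
All input consumed in state q_0 with stack BB#.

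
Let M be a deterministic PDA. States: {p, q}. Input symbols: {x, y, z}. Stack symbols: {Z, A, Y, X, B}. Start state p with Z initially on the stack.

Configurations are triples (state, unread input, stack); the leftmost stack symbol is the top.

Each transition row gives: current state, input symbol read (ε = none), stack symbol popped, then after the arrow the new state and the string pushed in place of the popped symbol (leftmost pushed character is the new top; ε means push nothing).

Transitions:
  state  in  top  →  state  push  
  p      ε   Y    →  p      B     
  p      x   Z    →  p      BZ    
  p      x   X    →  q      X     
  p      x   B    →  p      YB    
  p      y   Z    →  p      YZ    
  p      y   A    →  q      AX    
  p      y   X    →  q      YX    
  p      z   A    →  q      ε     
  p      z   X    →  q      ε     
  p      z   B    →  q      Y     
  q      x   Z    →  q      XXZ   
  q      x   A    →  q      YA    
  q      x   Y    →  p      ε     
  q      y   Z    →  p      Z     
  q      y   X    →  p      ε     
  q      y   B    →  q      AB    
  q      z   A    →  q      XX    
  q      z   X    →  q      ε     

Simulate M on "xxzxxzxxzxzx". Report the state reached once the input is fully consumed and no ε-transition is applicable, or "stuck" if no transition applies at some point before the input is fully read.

(p, xxzxxzxxzxzx, Z)
  read x, top Z: go to p, push BZ → (p, xzxxzxxzxzx, BZ)
  read x, top B: go to p, push YB → (p, zxxzxxzxzx, YBZ)
  ε-move, top Y: go to p, push B → (p, zxxzxxzxzx, BBZ)
  read z, top B: go to q, push Y → (q, xxzxxzxzx, YBZ)
  read x, top Y: go to p, push ε → (p, xzxxzxzx, BZ)
  read x, top B: go to p, push YB → (p, zxxzxzx, YBZ)
  ε-move, top Y: go to p, push B → (p, zxxzxzx, BBZ)
  read z, top B: go to q, push Y → (q, xxzxzx, YBZ)
  read x, top Y: go to p, push ε → (p, xzxzx, BZ)
  read x, top B: go to p, push YB → (p, zxzx, YBZ)
  ε-move, top Y: go to p, push B → (p, zxzx, BBZ)
  read z, top B: go to q, push Y → (q, xzx, YBZ)
  read x, top Y: go to p, push ε → (p, zx, BZ)
  read z, top B: go to q, push Y → (q, x, YZ)
  read x, top Y: go to p, push ε → (p, ε, Z)
All input consumed; M is in state p.

p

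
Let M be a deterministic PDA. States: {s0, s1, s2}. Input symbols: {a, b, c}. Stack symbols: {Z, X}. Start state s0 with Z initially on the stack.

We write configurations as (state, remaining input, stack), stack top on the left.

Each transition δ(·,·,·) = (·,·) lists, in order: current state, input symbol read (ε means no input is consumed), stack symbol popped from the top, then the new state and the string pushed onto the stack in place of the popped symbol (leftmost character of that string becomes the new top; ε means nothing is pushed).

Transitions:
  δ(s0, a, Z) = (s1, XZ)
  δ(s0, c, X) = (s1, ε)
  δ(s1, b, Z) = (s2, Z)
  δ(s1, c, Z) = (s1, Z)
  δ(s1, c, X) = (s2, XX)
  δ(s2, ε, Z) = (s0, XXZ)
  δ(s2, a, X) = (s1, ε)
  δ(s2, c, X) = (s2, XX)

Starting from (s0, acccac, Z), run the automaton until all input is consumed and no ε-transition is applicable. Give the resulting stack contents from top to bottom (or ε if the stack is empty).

XXXXZ

(s0, acccac, Z)
  read a, top Z: go to s1, push XZ → (s1, cccac, XZ)
  read c, top X: go to s2, push XX → (s2, ccac, XXZ)
  read c, top X: go to s2, push XX → (s2, cac, XXXZ)
  read c, top X: go to s2, push XX → (s2, ac, XXXXZ)
  read a, top X: go to s1, push ε → (s1, c, XXXZ)
  read c, top X: go to s2, push XX → (s2, ε, XXXXZ)
All input consumed in state s2 with stack XXXXZ.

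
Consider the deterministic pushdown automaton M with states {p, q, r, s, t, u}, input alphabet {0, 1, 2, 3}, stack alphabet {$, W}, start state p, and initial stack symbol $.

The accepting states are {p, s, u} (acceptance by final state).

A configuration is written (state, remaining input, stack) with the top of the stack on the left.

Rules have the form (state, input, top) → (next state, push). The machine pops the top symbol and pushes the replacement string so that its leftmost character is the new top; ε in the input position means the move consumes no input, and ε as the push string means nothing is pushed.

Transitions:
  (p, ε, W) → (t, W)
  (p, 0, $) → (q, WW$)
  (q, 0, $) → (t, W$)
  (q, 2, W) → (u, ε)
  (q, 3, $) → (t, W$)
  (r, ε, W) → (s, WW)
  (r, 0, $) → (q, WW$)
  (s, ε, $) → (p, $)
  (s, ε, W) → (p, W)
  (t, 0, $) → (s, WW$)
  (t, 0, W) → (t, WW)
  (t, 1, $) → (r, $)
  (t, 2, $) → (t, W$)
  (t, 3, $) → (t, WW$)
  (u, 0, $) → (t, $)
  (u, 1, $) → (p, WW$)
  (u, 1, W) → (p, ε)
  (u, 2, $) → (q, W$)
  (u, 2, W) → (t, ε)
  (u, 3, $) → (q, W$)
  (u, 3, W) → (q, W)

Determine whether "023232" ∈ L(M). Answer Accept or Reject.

Accept

(p, 023232, $) ⊢ (q, 23232, WW$) ⊢ (u, 3232, W$) ⊢ (q, 232, W$) ⊢ (u, 32, $) ⊢ (q, 2, W$) ⊢ (u, ε, $)
All input consumed; state u ∈ F.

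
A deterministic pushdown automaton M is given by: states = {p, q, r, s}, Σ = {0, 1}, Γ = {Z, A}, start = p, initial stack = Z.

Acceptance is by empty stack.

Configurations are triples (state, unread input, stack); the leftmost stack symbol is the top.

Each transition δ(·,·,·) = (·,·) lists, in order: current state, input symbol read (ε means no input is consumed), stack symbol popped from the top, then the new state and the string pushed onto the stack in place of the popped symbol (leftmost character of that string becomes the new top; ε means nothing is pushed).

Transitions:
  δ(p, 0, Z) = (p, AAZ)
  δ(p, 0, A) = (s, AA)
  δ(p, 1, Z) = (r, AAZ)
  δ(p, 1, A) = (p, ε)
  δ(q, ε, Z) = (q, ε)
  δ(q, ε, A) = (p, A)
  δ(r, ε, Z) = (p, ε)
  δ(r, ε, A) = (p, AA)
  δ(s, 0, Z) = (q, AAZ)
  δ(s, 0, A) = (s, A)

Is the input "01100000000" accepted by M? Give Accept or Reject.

(p, 01100000000, Z) ⊢ (p, 1100000000, AAZ) ⊢ (p, 100000000, AZ) ⊢ (p, 00000000, Z) ⊢ (p, 0000000, AAZ) ⊢ (s, 000000, AAAZ) ⊢ (s, 00000, AAAZ) ⊢ (s, 0000, AAAZ) ⊢ (s, 000, AAAZ) ⊢ (s, 00, AAAZ) ⊢ (s, 0, AAAZ) ⊢ (s, ε, AAAZ)
All input consumed; stack is AAAZ, not empty, and no further ε-move applies.

Reject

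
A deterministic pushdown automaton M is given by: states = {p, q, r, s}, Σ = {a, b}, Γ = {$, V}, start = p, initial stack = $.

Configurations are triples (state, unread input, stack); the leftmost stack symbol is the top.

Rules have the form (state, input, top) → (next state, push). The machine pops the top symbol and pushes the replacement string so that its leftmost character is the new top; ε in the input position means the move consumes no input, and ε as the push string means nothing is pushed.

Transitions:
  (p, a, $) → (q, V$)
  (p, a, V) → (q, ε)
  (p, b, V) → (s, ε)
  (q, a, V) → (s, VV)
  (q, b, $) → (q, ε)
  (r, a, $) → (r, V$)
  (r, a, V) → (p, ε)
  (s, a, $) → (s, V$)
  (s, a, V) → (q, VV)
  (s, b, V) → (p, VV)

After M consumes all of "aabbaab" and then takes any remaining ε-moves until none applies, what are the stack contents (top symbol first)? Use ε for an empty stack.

VVVVV$

(p, aabbaab, $)
  read a, top $: go to q, push V$ → (q, abbaab, V$)
  read a, top V: go to s, push VV → (s, bbaab, VV$)
  read b, top V: go to p, push VV → (p, baab, VVV$)
  read b, top V: go to s, push ε → (s, aab, VV$)
  read a, top V: go to q, push VV → (q, ab, VVV$)
  read a, top V: go to s, push VV → (s, b, VVVV$)
  read b, top V: go to p, push VV → (p, ε, VVVVV$)
All input consumed in state p with stack VVVVV$.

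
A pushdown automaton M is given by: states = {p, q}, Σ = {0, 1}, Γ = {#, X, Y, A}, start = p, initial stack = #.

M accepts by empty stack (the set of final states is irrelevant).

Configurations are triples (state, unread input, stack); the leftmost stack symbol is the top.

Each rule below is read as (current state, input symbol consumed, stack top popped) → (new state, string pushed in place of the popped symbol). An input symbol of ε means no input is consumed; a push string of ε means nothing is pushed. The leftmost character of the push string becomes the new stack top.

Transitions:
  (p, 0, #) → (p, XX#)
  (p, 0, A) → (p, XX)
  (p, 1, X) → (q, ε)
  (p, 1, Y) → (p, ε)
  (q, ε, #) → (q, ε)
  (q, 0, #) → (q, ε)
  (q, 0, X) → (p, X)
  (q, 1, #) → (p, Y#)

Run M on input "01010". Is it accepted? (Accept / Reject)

One accepting computation: (p, 01010, #) ⊢ (p, 1010, XX#) ⊢ (q, 010, X#) ⊢ (p, 10, X#) ⊢ (q, 0, #) ⊢ (q, ε, ε)
All input consumed and the stack is empty.

Accept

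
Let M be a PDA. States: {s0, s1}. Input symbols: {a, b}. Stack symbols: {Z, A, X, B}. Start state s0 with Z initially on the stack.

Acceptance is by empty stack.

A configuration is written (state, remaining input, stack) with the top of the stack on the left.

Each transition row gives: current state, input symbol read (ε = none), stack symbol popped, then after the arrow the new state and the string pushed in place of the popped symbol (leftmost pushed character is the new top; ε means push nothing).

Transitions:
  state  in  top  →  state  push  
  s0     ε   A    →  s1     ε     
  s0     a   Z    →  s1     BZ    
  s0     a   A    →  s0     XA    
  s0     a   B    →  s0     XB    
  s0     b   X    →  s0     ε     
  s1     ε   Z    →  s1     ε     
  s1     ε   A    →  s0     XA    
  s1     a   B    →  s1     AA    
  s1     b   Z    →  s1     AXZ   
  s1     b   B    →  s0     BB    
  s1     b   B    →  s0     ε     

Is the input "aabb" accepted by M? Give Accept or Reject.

Accept

One accepting computation: (s0, aabb, Z) ⊢ (s1, abb, BZ) ⊢ (s1, bb, AAZ) ⊢ (s0, bb, XAAZ) ⊢ (s0, b, AAZ) ⊢ (s1, b, AZ) ⊢ (s0, b, XAZ) ⊢ (s0, ε, AZ) ⊢ (s1, ε, Z) ⊢ (s1, ε, ε)
All input consumed and the stack is empty.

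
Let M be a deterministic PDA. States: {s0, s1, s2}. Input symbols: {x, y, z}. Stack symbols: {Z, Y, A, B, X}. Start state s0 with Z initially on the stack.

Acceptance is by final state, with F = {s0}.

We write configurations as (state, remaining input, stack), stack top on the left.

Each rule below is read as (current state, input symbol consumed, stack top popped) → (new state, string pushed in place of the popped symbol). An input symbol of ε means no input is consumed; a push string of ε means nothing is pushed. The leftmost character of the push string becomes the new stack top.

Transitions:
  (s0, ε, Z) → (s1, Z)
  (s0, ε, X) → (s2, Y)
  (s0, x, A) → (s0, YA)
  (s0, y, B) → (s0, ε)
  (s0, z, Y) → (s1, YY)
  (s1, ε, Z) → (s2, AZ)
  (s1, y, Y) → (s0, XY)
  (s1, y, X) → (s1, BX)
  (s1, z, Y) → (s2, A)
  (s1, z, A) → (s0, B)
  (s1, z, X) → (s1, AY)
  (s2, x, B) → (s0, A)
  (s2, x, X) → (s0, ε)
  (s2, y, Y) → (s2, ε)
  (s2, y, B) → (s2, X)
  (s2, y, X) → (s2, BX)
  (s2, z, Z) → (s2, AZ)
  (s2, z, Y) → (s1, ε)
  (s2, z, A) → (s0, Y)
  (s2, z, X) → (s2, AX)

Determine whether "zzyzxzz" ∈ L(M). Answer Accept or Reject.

Reject

(s0, zzyzxzz, Z)
  ε-move, top Z: go to s1, push Z → (s1, zzyzxzz, Z)
  ε-move, top Z: go to s2, push AZ → (s2, zzyzxzz, AZ)
  read z, top A: go to s0, push Y → (s0, zyzxzz, YZ)
  read z, top Y: go to s1, push YY → (s1, yzxzz, YYZ)
  read y, top Y: go to s0, push XY → (s0, zxzz, XYYZ)
  ε-move, top X: go to s2, push Y → (s2, zxzz, YYYZ)
  read z, top Y: go to s1, push ε → (s1, xzz, YYZ)
No transition applies at (s1, xzz, YYZ); input not fully consumed.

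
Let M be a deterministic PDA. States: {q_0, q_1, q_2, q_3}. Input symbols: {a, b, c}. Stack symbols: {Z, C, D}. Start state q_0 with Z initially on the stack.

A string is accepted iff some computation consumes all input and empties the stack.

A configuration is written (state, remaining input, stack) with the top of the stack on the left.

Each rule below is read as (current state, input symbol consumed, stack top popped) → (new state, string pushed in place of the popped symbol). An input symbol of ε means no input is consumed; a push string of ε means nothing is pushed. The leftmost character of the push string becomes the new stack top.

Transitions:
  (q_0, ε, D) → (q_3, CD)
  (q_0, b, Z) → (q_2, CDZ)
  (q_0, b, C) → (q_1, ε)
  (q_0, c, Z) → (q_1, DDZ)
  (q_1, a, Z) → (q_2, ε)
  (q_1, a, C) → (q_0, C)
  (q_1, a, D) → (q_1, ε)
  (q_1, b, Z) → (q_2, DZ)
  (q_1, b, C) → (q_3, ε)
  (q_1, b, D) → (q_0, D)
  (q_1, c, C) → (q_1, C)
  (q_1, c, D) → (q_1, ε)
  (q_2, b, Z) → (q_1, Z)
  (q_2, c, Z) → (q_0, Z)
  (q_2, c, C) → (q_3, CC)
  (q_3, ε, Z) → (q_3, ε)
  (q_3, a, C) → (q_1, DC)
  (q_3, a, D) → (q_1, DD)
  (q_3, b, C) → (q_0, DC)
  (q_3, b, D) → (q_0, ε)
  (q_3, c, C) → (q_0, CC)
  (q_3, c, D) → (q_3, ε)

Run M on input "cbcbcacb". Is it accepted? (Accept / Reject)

Reject

(q_0, cbcbcacb, Z)
  read c, top Z: go to q_1, push DDZ → (q_1, bcbcacb, DDZ)
  read b, top D: go to q_0, push D → (q_0, cbcacb, DDZ)
  ε-move, top D: go to q_3, push CD → (q_3, cbcacb, CDDZ)
  read c, top C: go to q_0, push CC → (q_0, bcacb, CCDDZ)
  read b, top C: go to q_1, push ε → (q_1, cacb, CDDZ)
  read c, top C: go to q_1, push C → (q_1, acb, CDDZ)
  read a, top C: go to q_0, push C → (q_0, cb, CDDZ)
No transition applies at (q_0, cb, CDDZ); input not fully consumed.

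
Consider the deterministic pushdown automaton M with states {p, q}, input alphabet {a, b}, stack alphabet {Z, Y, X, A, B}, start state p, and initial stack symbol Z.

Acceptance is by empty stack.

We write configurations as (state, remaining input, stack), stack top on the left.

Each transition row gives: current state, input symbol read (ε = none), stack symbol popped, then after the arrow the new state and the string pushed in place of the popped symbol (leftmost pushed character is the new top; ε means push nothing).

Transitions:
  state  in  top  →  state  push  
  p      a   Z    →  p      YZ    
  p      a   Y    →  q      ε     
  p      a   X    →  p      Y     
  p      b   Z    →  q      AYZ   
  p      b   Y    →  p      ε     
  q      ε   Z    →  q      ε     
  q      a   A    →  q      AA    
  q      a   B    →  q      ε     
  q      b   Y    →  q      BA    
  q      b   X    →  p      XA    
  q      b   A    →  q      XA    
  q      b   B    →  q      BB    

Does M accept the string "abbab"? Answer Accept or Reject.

Reject

(p, abbab, Z)
  read a, top Z: go to p, push YZ → (p, bbab, YZ)
  read b, top Y: go to p, push ε → (p, bab, Z)
  read b, top Z: go to q, push AYZ → (q, ab, AYZ)
  read a, top A: go to q, push AA → (q, b, AAYZ)
  read b, top A: go to q, push XA → (q, ε, XAAYZ)
All input consumed; stack is XAAYZ, not empty, and no further ε-move applies.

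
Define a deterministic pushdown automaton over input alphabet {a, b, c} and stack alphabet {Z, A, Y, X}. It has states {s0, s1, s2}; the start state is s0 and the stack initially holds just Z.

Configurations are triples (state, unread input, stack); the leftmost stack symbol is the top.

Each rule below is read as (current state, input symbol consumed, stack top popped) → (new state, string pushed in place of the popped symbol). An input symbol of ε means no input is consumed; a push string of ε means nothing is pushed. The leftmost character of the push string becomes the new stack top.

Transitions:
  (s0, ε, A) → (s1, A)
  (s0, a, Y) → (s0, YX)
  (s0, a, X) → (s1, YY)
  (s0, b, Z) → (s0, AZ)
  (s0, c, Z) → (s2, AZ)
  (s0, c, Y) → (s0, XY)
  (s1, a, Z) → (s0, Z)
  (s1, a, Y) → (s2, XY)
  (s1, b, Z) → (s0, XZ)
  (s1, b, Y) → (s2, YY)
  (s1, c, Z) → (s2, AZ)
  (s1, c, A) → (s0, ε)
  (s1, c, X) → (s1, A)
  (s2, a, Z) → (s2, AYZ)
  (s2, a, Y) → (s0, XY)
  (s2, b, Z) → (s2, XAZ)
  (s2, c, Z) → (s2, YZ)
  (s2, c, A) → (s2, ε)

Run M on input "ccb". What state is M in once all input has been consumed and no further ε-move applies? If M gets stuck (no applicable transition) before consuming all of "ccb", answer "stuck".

s2

(s0, ccb, Z) ⊢ (s2, cb, AZ) ⊢ (s2, b, Z) ⊢ (s2, ε, XAZ)
All input consumed; M is in state s2.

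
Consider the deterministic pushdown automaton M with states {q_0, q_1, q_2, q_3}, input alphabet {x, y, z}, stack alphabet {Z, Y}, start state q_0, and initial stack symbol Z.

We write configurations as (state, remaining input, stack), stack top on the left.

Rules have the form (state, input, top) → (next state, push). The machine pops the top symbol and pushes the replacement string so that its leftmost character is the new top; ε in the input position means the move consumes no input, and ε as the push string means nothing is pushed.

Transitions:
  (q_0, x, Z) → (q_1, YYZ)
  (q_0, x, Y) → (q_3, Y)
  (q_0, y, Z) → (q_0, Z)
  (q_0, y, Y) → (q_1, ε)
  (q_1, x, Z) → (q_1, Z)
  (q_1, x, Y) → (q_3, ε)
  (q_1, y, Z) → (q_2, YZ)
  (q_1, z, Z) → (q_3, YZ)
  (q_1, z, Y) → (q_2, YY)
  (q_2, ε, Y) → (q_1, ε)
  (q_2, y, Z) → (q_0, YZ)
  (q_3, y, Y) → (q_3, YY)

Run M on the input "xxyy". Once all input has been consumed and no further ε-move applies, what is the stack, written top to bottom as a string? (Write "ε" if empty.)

YYYZ

(q_0, xxyy, Z) ⊢ (q_1, xyy, YYZ) ⊢ (q_3, yy, YZ) ⊢ (q_3, y, YYZ) ⊢ (q_3, ε, YYYZ)
All input consumed in state q_3 with stack YYYZ.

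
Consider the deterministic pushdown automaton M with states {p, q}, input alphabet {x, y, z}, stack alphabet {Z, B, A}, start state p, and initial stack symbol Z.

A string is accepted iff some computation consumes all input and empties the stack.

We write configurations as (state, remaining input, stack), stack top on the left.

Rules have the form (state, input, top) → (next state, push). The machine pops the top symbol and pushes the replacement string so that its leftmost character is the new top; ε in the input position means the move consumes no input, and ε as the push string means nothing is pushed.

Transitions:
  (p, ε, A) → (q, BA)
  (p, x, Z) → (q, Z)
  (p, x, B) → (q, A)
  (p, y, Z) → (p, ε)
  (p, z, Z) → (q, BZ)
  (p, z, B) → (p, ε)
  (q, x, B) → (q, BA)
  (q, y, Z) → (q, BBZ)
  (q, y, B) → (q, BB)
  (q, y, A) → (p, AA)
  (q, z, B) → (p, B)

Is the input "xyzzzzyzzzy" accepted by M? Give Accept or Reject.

(p, xyzzzzyzzzy, Z)
  read x, top Z: go to q, push Z → (q, yzzzzyzzzy, Z)
  read y, top Z: go to q, push BBZ → (q, zzzzyzzzy, BBZ)
  read z, top B: go to p, push B → (p, zzzyzzzy, BBZ)
  read z, top B: go to p, push ε → (p, zzyzzzy, BZ)
  read z, top B: go to p, push ε → (p, zyzzzy, Z)
  read z, top Z: go to q, push BZ → (q, yzzzy, BZ)
  read y, top B: go to q, push BB → (q, zzzy, BBZ)
  read z, top B: go to p, push B → (p, zzy, BBZ)
  read z, top B: go to p, push ε → (p, zy, BZ)
  read z, top B: go to p, push ε → (p, y, Z)
  read y, top Z: go to p, push ε → (p, ε, ε)
All input consumed and the stack is empty.

Accept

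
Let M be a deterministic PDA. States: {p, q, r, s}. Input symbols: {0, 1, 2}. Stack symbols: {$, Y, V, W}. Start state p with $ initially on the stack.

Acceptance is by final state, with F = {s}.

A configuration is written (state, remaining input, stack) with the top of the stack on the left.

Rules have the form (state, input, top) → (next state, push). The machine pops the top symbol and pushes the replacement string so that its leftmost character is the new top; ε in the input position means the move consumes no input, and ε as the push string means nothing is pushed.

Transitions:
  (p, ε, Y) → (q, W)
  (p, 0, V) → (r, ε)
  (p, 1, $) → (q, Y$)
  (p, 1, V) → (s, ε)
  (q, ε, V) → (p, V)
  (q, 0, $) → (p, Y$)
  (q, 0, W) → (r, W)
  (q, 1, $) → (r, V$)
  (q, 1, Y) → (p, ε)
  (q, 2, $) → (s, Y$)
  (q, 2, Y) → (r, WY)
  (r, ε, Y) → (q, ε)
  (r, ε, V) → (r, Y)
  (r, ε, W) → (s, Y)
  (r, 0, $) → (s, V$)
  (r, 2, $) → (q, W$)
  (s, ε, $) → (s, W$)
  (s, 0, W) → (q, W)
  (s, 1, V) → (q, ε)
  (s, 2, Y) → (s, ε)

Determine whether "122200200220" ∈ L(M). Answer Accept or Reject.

(p, 122200200220, $)
  read 1, top $: go to q, push Y$ → (q, 22200200220, Y$)
  read 2, top Y: go to r, push WY → (r, 2200200220, WY$)
  ε-move, top W: go to s, push Y → (s, 2200200220, YY$)
  read 2, top Y: go to s, push ε → (s, 200200220, Y$)
  read 2, top Y: go to s, push ε → (s, 00200220, $)
  ε-move, top $: go to s, push W$ → (s, 00200220, W$)
  read 0, top W: go to q, push W → (q, 0200220, W$)
  read 0, top W: go to r, push W → (r, 200220, W$)
  ε-move, top W: go to s, push Y → (s, 200220, Y$)
  read 2, top Y: go to s, push ε → (s, 00220, $)
  ε-move, top $: go to s, push W$ → (s, 00220, W$)
  read 0, top W: go to q, push W → (q, 0220, W$)
  read 0, top W: go to r, push W → (r, 220, W$)
  ε-move, top W: go to s, push Y → (s, 220, Y$)
  read 2, top Y: go to s, push ε → (s, 20, $)
  ε-move, top $: go to s, push W$ → (s, 20, W$)
No transition applies at (s, 20, W$); input not fully consumed.

Reject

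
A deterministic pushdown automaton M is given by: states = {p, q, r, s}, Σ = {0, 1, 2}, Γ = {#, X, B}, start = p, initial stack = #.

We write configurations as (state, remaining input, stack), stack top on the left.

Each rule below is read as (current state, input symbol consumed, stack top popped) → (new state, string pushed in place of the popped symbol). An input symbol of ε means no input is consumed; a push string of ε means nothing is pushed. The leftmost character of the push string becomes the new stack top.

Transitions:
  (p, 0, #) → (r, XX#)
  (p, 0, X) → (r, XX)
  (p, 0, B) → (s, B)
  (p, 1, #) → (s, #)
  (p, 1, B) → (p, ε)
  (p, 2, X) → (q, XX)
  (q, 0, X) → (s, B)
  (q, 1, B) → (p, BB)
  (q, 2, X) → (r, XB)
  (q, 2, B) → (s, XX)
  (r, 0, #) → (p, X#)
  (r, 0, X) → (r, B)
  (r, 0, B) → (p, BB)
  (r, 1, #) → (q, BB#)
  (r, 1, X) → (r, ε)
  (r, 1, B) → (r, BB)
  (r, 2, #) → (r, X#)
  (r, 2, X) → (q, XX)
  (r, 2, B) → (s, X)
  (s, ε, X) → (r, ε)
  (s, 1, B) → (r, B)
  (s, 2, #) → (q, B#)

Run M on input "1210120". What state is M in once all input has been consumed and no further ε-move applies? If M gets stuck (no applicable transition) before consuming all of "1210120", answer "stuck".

(p, 1210120, #) ⊢ (s, 210120, #) ⊢ (q, 10120, B#) ⊢ (p, 0120, BB#) ⊢ (s, 120, BB#) ⊢ (r, 20, BB#) ⊢ (s, 0, XB#) ⊢ (r, 0, B#) ⊢ (p, ε, BB#)
All input consumed; M is in state p.

p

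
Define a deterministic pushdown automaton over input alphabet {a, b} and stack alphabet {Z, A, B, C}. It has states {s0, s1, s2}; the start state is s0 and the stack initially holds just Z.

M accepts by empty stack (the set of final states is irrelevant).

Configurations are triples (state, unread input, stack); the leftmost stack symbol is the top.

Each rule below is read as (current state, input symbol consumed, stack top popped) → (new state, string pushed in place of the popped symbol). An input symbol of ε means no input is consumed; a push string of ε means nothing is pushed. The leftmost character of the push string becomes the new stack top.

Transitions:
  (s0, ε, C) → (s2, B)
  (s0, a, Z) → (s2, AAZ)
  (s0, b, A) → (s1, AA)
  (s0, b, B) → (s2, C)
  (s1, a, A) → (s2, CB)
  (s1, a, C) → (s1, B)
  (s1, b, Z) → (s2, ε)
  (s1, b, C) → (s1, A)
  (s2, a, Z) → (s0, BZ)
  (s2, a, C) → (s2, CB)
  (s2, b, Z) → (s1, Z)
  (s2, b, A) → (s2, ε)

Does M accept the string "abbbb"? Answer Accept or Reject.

(s0, abbbb, Z)
  read a, top Z: go to s2, push AAZ → (s2, bbbb, AAZ)
  read b, top A: go to s2, push ε → (s2, bbb, AZ)
  read b, top A: go to s2, push ε → (s2, bb, Z)
  read b, top Z: go to s1, push Z → (s1, b, Z)
  read b, top Z: go to s2, push ε → (s2, ε, ε)
All input consumed and the stack is empty.

Accept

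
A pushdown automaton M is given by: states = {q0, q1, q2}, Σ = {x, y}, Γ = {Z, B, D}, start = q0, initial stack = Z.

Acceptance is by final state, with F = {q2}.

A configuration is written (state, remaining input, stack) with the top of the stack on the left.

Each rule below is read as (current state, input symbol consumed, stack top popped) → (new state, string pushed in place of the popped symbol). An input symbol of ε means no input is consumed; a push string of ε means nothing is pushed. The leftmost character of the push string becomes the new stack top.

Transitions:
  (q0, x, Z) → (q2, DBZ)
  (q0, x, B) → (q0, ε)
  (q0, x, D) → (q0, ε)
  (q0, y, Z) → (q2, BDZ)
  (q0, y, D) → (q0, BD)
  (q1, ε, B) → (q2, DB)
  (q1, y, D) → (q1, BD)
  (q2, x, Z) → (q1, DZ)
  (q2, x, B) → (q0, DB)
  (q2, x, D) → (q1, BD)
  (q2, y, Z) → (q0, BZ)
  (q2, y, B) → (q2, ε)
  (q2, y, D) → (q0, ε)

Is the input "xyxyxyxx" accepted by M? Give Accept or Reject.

No computation consumes all input and reaches a final state.

Reject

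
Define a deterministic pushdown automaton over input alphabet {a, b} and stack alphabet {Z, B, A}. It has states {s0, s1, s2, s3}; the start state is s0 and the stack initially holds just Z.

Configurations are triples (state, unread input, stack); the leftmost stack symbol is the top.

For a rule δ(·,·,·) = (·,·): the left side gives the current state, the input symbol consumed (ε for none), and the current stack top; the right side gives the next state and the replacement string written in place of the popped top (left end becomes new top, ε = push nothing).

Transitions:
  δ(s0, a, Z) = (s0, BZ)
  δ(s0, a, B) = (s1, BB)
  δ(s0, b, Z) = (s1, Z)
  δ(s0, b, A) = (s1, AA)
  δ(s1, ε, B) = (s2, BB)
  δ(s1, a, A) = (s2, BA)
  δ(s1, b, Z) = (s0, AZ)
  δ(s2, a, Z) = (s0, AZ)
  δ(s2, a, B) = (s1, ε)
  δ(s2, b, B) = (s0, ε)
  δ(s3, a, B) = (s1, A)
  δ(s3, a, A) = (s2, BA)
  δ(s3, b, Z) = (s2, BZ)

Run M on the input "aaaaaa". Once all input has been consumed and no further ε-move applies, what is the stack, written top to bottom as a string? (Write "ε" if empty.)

(s0, aaaaaa, Z)
  read a, top Z: go to s0, push BZ → (s0, aaaaa, BZ)
  read a, top B: go to s1, push BB → (s1, aaaa, BBZ)
  ε-move, top B: go to s2, push BB → (s2, aaaa, BBBZ)
  read a, top B: go to s1, push ε → (s1, aaa, BBZ)
  ε-move, top B: go to s2, push BB → (s2, aaa, BBBZ)
  read a, top B: go to s1, push ε → (s1, aa, BBZ)
  ε-move, top B: go to s2, push BB → (s2, aa, BBBZ)
  read a, top B: go to s1, push ε → (s1, a, BBZ)
  ε-move, top B: go to s2, push BB → (s2, a, BBBZ)
  read a, top B: go to s1, push ε → (s1, ε, BBZ)
  ε-move, top B: go to s2, push BB → (s2, ε, BBBZ)
All input consumed in state s2 with stack BBBZ.

BBBZ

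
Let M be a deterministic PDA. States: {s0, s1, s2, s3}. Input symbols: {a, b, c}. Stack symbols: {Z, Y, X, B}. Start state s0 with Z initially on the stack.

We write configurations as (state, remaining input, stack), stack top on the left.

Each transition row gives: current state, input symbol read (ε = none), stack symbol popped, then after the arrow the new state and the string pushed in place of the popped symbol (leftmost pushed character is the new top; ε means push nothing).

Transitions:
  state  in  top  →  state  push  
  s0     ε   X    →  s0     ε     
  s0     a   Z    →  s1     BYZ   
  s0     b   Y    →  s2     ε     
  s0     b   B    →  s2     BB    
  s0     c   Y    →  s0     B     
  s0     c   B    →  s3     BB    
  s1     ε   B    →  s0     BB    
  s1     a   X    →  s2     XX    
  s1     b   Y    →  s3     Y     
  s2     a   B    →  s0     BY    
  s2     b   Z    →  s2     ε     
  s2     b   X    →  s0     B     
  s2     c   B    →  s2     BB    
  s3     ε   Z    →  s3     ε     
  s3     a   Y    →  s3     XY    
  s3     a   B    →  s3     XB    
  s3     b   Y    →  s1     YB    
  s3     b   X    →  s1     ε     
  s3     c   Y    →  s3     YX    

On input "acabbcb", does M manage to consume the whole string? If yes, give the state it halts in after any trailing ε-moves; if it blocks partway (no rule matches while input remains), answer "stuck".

stuck

(s0, acabbcb, Z)
  read a, top Z: go to s1, push BYZ → (s1, cabbcb, BYZ)
  ε-move, top B: go to s0, push BB → (s0, cabbcb, BBYZ)
  read c, top B: go to s3, push BB → (s3, abbcb, BBBYZ)
  read a, top B: go to s3, push XB → (s3, bbcb, XBBBYZ)
  read b, top X: go to s1, push ε → (s1, bcb, BBBYZ)
  ε-move, top B: go to s0, push BB → (s0, bcb, BBBBYZ)
  read b, top B: go to s2, push BB → (s2, cb, BBBBBYZ)
  read c, top B: go to s2, push BB → (s2, b, BBBBBBYZ)
No transition for (s2, b, top B); M blocks with input b remaining.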